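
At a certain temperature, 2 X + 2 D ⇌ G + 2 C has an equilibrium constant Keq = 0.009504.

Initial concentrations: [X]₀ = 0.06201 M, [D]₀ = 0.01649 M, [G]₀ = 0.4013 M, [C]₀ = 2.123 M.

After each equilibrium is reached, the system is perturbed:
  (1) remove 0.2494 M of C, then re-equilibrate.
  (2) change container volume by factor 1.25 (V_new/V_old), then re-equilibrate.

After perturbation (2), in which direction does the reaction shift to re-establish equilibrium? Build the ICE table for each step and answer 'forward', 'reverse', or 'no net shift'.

Direction: reverse

Q₀ = 1.7298e+06 vs Keq = 0.009504 ⇒ Q>K, reverse
Step 1:
                    X           D           G           C
  I           0.06201     0.01649      0.4013       2.123
  C            0.7973      0.7973     -0.3987     -0.7973
  E            0.8593      0.8138    0.002645       1.326
  solve Keq expr → x = -0.3987; check Q = 0.009504
Then remove 0.2494 M of C.
Step 2:
                    X           D           G           C
  I            0.8593      0.8138    0.002645       1.076
  C         -0.002598   -0.002598    0.001299    0.002598
  E            0.8567      0.8112    0.003944       1.079
  solve Keq expr → x = 0.001299; check Q = 0.009504
Then change container volume by factor 1.25 (V_new/V_old).
Step 3:
                    X           D           G           C
  I            0.6854       0.649    0.003155      0.8631
  C          0.001211    0.001211 -6.0544e-04   -0.001211
  E            0.6866      0.6502    0.002549      0.8619
  solve Keq expr → x = -6.0544e-04; check Q = 0.009504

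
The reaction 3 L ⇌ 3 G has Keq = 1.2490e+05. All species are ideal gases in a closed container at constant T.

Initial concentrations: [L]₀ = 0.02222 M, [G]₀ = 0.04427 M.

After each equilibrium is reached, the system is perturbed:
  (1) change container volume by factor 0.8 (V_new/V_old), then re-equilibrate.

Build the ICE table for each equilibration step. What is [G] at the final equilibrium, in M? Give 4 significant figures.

Q₀ = 7.909 vs Keq = 1.2490e+05 ⇒ Q<K, forward
Step 1:
                  L         G
  init      0.02222   0.04427
  Δ        -0.02092   0.02092
  eq       0.001304   0.06519
  solve Keq expr → x = 0.006972; check Q = 1.2490e+05
Then change container volume by factor 0.8 (V_new/V_old).
Step 2:
                  L         G
  init      0.00163   0.08148
  Δ               0         0
  eq        0.00163   0.08148
  solve Keq expr → x = 0; check Q = 1.2490e+05

[G]_eq = 0.08148 M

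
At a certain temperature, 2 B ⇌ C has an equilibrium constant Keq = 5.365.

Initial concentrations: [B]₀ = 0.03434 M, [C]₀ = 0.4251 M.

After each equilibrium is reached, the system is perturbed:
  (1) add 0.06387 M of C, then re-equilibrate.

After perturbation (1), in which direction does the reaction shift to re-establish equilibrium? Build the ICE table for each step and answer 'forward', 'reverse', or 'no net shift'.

Direction: reverse

Q₀ = 360.5 vs Keq = 5.365 ⇒ Q>K, reverse
Step 1:
                    B           C
  init        0.03434      0.4251
  Δ            0.2099      -0.105
  eq           0.2443      0.3201
  solve Keq expr → x = -0.105; check Q = 5.365
Then add 0.06387 M of C.
Step 2:
                    B           C
  init         0.2443       0.384
  Δ           0.01979   -0.009895
  eq           0.2641      0.3741
  solve Keq expr → x = -0.009895; check Q = 5.365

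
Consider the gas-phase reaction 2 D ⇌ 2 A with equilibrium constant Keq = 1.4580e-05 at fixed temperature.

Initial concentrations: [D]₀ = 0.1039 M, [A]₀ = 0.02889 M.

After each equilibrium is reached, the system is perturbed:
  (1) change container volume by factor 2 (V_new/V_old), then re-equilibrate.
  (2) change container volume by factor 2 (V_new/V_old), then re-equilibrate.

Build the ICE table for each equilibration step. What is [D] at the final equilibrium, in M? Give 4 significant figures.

[D]_eq = 0.03307 M

Q₀ = 0.07732 vs Keq = 1.4580e-05 ⇒ Q>K, reverse
Step 1:
                    D           A
  init         0.1039     0.02889
  Δ           0.02838    -0.02838
  eq           0.1323  5.0511e-04
  solve Keq expr → x = -0.01419; check Q = 1.4580e-05
Then change container volume by factor 2 (V_new/V_old).
Step 2:
                    D           A
  init        0.06614  2.5256e-04
  Δ                 0           0
  eq          0.06614  2.5256e-04
  solve Keq expr → x = 0; check Q = 1.4580e-05
Then change container volume by factor 2 (V_new/V_old).
Step 3:
                    D           A
  init        0.03307  1.2628e-04
  Δ                 0           0
  eq          0.03307  1.2628e-04
  solve Keq expr → x = 0; check Q = 1.4580e-05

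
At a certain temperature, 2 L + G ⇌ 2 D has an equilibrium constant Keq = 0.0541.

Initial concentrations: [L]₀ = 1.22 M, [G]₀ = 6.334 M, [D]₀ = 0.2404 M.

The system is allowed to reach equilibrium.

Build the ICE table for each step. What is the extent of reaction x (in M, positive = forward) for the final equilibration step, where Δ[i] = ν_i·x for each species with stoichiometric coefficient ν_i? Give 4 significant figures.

Q₀ = 0.00613 vs Keq = 0.0541 ⇒ Q<K, forward
Step 1:
                  L         G         D
  I            1.22     6.334    0.2404
  C         -0.2948   -0.1474    0.2948
  E          0.9252     6.187    0.5352
  solve Keq expr → x = 0.1474; check Q = 0.0541

x = 0.1474 M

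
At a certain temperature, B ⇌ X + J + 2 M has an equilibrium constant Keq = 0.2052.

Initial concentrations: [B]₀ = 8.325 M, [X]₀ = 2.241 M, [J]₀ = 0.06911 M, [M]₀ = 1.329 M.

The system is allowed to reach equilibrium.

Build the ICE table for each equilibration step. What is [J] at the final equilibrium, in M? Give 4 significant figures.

Q₀ = 0.03286 vs Keq = 0.2052 ⇒ Q<K, forward
Step 1:
                    B           X           J           M
  init          8.325       2.241     0.06911       1.329
  Δ           -0.1758      0.1758      0.1758      0.3517
  eq            8.149       2.417      0.2449       1.681
  solve Keq expr → x = 0.1758; check Q = 0.2052

[J]_eq = 0.2449 M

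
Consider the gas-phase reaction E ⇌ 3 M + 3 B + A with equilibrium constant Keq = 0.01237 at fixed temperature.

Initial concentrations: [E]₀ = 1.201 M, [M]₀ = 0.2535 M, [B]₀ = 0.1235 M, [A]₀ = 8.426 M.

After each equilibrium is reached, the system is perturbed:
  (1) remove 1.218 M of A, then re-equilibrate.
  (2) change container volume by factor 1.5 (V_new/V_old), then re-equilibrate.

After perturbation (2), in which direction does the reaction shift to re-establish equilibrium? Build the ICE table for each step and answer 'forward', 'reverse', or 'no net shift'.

Direction: forward

Q₀ = 2.1528e-04 vs Keq = 0.01237 ⇒ Q<K, forward
Step 1:
                  E         M         B         A
  init        1.201    0.2535    0.1235     8.426
  Δ        -0.05404    0.1621    0.1621   0.05404
  eq          1.147    0.4156    0.2856      8.48
  solve Keq expr → x = 0.05404; check Q = 0.01237
Then remove 1.218 M of A.
Step 2:
                  E         M         B         A
  init        1.147    0.4156    0.2856     7.262
  Δ       -0.002899  0.008698  0.008698  0.002899
  eq          1.144    0.4243    0.2943     7.265
  solve Keq expr → x = 0.002899; check Q = 0.01237
Then change container volume by factor 1.5 (V_new/V_old).
Step 3:
                  E         M         B         A
  init       0.7627    0.2829    0.1962     4.843
  Δ         -0.0377    0.1131    0.1131    0.0377
  eq          0.725     0.396    0.3093     4.881
  solve Keq expr → x = 0.0377; check Q = 0.01237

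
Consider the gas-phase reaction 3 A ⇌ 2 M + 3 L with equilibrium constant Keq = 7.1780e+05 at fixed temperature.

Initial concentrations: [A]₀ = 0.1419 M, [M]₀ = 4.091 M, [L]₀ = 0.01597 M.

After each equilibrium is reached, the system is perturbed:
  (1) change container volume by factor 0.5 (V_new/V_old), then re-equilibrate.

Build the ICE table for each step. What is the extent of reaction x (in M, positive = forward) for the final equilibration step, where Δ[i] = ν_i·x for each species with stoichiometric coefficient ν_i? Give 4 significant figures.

x = -0.001664 M

Q₀ = 0.02386 vs Keq = 7.1780e+05 ⇒ Q<K, forward
Step 1:
                  A         M         L
  I          0.1419     4.091   0.01597
  C         -0.1375   0.09163    0.1375
  E        0.004448     4.183    0.1534
  solve Keq expr → x = 0.04582; check Q = 7.1780e+05
Then change container volume by factor 0.5 (V_new/V_old).
Step 2:
                  A         M         L
  I        0.008896     8.365    0.3068
  C        0.004992 -0.003328 -0.004992
  E         0.01389     8.362    0.3019
  solve Keq expr → x = -0.001664; check Q = 7.1780e+05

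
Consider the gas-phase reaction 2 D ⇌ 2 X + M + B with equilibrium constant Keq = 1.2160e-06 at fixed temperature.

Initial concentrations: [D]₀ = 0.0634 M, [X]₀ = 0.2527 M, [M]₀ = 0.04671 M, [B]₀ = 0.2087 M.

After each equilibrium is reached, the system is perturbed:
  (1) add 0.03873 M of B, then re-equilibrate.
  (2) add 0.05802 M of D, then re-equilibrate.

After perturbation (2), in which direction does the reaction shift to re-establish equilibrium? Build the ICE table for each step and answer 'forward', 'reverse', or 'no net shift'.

Q₀ = 0.1549 vs Keq = 1.2160e-06 ⇒ Q>K, reverse
Step 1:
                   D          X          M          B
  Initial     0.0634     0.2527    0.04671     0.2087
  Change     0.09341   -0.09341    -0.0467    -0.0467
  Equil       0.1568     0.1593 7.2735e-06      0.162
  solve Keq expr → x = -0.0467; check Q = 1.2160e-06
Then add 0.03873 M of B.
Step 2:
                   D          X          M          B
  Initial     0.1568     0.1593 7.2735e-06     0.2007
  Change  2.8059e-06 -2.8059e-06 -1.4030e-06 -1.4030e-06
  Equil       0.1568     0.1593 5.8706e-06     0.2007
  solve Keq expr → x = -1.4030e-06; check Q = 1.2160e-06
Then add 0.05802 M of D.
Step 3:
                   D          X          M          B
  Initial     0.2148     0.1593 5.8706e-06     0.2007
  Change  -1.0291e-05 1.0291e-05 5.1453e-06 5.1453e-06
  Equil       0.2148     0.1593 1.1016e-05     0.2007
  solve Keq expr → x = 5.1453e-06; check Q = 1.2160e-06

Direction: forward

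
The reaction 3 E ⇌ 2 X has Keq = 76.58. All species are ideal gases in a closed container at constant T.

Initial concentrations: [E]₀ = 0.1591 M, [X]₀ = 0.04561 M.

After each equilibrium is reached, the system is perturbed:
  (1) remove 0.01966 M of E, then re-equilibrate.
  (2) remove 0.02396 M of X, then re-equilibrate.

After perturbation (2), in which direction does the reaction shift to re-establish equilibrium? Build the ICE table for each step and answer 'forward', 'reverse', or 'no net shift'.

Direction: forward

Q₀ = 0.5165 vs Keq = 76.58 ⇒ Q<K, forward
Step 1:
                    E           X
  Initial      0.1591     0.04561
  Change      -0.1035     0.06902
  Equil       0.05557      0.1146
  solve Keq expr → x = 0.03451; check Q = 76.58
Then remove 0.01966 M of E.
Step 2:
                    E           X
  Initial     0.03591      0.1146
  Change      0.01613    -0.01075
  Equil       0.05204      0.1039
  solve Keq expr → x = -0.005376; check Q = 76.58
Then remove 0.02396 M of X.
Step 3:
                    E           X
  Initial     0.05204     0.07992
  Change    -0.006726    0.004484
  Equil       0.04531      0.0844
  solve Keq expr → x = 0.002242; check Q = 76.58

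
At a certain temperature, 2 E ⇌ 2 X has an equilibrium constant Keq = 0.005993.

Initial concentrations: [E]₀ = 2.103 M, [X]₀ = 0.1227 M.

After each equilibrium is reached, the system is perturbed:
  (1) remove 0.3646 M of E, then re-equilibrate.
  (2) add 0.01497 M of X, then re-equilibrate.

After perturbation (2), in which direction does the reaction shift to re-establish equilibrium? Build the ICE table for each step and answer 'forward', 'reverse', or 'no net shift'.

Q₀ = 0.003404 vs Keq = 0.005993 ⇒ Q<K, forward
Step 1:
                  E         X
  init        2.103    0.1227
  Δ        -0.03722   0.03722
  eq          2.066    0.1599
  solve Keq expr → x = 0.01861; check Q = 0.005993
Then remove 0.3646 M of E.
Step 2:
                  E         X
  init        1.701    0.1599
  Δ          0.0262   -0.0262
  eq          1.727    0.1337
  solve Keq expr → x = -0.0131; check Q = 0.005993
Then add 0.01497 M of X.
Step 3:
                  E         X
  init        1.727    0.1487
  Δ         0.01389  -0.01389
  eq          1.741    0.1348
  solve Keq expr → x = -0.006947; check Q = 0.005993

Direction: reverse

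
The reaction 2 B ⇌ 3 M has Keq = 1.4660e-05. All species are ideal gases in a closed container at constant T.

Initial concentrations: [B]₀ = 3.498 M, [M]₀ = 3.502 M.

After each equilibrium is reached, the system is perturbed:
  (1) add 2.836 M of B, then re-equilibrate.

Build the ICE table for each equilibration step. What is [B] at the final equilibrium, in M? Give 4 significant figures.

[B]_eq = 8.6 M

Q₀ = 3.51 vs Keq = 1.4660e-05 ⇒ Q>K, reverse
Step 1:
                   B          M
  init         3.498      3.502
  Δ            2.282     -3.423
  eq            5.78    0.07883
  solve Keq expr → x = -1.141; check Q = 1.4660e-05
Then add 2.836 M of B.
Step 2:
                   B          M
  init         8.616    0.07883
  Δ         -0.01594    0.02391
  eq             8.6     0.1027
  solve Keq expr → x = 0.00797; check Q = 1.4660e-05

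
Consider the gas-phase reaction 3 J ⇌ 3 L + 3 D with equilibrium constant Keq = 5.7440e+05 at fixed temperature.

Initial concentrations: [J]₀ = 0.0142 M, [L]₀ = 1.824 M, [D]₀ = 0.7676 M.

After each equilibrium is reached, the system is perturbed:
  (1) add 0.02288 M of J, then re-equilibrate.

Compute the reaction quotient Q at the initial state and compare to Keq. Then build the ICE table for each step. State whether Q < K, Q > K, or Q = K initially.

Q₀ = 9.5855e+05 vs Keq = 5.7440e+05 ⇒ Q>K, reverse
Step 1:
                   J          L          D
  init        0.0142      1.824     0.7676
  Δ         0.002563  -0.002563  -0.002563
  eq         0.01676      1.821      0.765
  solve Keq expr → x = -8.5442e-04; check Q = 5.7440e+05
Then add 0.02288 M of J.
Step 2:
                   J          L          D
  init       0.03964      1.821      0.765
  Δ         -0.02218    0.02218    0.02218
  eq         0.01746      1.844     0.7872
  solve Keq expr → x = 0.007395; check Q = 5.7440e+05

Q₀ = 9.5855e+05; Q > K (proceeds reverse)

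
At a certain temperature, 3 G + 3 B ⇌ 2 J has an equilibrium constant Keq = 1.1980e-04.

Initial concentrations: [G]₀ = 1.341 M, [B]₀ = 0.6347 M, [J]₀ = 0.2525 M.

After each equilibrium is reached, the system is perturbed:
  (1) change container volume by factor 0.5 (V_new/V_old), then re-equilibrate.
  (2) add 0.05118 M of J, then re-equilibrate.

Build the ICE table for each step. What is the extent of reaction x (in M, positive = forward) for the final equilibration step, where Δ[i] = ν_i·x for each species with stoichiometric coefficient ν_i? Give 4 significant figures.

x = -0.01963 M

Q₀ = 0.1034 vs Keq = 1.1980e-04 ⇒ Q>K, reverse
Step 1:
                  G         B         J
  init        1.341    0.6347    0.2525
  Δ           0.344     0.344   -0.2293
  eq          1.685    0.9787   0.02318
  solve Keq expr → x = -0.1147; check Q = 1.1980e-04
Then change container volume by factor 0.5 (V_new/V_old).
Step 2:
                  G         B         J
  init         3.37     1.957   0.04636
  Δ         -0.1584   -0.1584    0.1056
  eq          3.212     1.799     0.152
  solve Keq expr → x = 0.05282; check Q = 1.1980e-04
Then add 0.05118 M of J.
Step 3:
                  G         B         J
  init        3.212     1.799    0.2032
  Δ         0.05888   0.05888  -0.03925
  eq           3.27     1.858    0.1639
  solve Keq expr → x = -0.01963; check Q = 1.1980e-04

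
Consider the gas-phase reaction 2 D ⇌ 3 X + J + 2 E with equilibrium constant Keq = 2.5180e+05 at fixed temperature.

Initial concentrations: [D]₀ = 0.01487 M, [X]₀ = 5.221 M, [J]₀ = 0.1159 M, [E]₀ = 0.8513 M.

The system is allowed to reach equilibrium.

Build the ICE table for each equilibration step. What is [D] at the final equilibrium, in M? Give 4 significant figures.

Q₀ = 5.4061e+04 vs Keq = 2.5180e+05 ⇒ Q<K, forward
Step 1:
                    D           X           J           E
  init        0.01487       5.221      0.1159      0.8513
  Δ         -0.007778     0.01167    0.003889    0.007778
  eq         0.007092       5.233      0.1198      0.8591
  solve Keq expr → x = 0.003889; check Q = 2.5180e+05

[D]_eq = 0.007092 M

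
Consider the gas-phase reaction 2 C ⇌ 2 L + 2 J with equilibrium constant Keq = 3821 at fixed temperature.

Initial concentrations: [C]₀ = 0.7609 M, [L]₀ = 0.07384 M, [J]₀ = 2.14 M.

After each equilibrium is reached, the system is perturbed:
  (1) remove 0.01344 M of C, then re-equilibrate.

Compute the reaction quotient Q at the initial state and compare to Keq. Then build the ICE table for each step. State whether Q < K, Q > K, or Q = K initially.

Q₀ = 0.04313 vs Keq = 3821 ⇒ Q<K, forward
Step 1:
                  C         L         J
  I          0.7609   0.07384      2.14
  C         -0.7239    0.7239    0.7239
  E         0.03696    0.7978     2.864
  solve Keq expr → x = 0.362; check Q = 3821
Then remove 0.01344 M of C.
Step 2:
                  C         L         J
  I         0.02352    0.7978     2.864
  C         0.01269  -0.01269  -0.01269
  E         0.03621    0.7851     2.851
  solve Keq expr → x = -0.006345; check Q = 3821

Q₀ = 0.04313; Q < K (proceeds forward)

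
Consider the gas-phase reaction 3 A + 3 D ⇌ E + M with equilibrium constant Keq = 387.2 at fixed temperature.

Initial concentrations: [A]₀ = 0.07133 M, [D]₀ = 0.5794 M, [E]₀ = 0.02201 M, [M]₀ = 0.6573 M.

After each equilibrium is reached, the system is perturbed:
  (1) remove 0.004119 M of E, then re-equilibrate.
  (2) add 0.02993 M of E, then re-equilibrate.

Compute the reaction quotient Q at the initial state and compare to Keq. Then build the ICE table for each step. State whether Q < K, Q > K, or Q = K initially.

Q₀ = 204.9 vs Keq = 387.2 ⇒ Q<K, forward
Step 1:
                  A         D         E         M
  Initial   0.07133    0.5794   0.02201    0.6573
  Change  -0.009775 -0.009775  0.003258  0.003258
  Equil     0.06155    0.5696   0.02527    0.6606
  solve Keq expr → x = 0.003258; check Q = 387.2
Then remove 0.004119 M of E.
Step 2:
                  A         D         E         M
  Initial   0.06155    0.5696   0.02115    0.6606
  Change  -0.002506 -0.002506 8.3545e-04 8.3545e-04
  Equil     0.05905    0.5671   0.02198    0.6614
  solve Keq expr → x = 8.3545e-04; check Q = 387.2
Then add 0.02993 M of E.
Step 3:
                  A         D         E         M
  Initial   0.05905    0.5671   0.05191    0.6614
  Change    0.01487   0.01487 -0.004956 -0.004956
  Equil     0.07392     0.582   0.04696    0.6564
  solve Keq expr → x = -0.004956; check Q = 387.2

Q₀ = 204.9; Q < K (proceeds forward)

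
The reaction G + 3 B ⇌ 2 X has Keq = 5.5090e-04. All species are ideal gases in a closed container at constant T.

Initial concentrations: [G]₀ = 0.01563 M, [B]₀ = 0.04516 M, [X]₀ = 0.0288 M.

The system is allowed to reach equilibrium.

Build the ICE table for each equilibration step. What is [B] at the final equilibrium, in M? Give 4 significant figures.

[B]_eq = 0.0882 M

Q₀ = 576.2 vs Keq = 5.5090e-04 ⇒ Q>K, reverse
Step 1:
                    G           B           X
  Initial     0.01563     0.04516      0.0288
  Change      0.01435     0.04304    -0.02869
  Equil       0.02998      0.0882  1.0645e-04
  solve Keq expr → x = -0.01435; check Q = 5.5090e-04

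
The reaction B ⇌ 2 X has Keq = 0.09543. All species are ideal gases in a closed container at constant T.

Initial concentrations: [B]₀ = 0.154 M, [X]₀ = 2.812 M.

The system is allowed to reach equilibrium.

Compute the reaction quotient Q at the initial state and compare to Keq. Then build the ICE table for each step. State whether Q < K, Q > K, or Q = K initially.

Q₀ = 51.35 vs Keq = 0.09543 ⇒ Q>K, reverse
Step 1:
                    B           X
  Initial       0.154       2.812
  Change        1.225      -2.449
  Equil         1.379      0.3627
  solve Keq expr → x = -1.225; check Q = 0.09543

Q₀ = 51.35; Q > K (proceeds reverse)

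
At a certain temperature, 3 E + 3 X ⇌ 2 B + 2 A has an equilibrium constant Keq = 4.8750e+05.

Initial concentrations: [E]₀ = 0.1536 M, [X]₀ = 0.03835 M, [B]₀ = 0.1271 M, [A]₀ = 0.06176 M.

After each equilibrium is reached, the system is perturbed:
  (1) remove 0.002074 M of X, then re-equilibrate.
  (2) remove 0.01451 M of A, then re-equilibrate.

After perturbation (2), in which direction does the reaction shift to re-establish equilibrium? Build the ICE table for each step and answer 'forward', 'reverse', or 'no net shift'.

Direction: forward

Q₀ = 301.5 vs Keq = 4.8750e+05 ⇒ Q<K, forward
Step 1:
                   E          X          B          A
  Initial     0.1536    0.03835     0.1271    0.06176
  Change    -0.03271   -0.03271     0.0218     0.0218
  Equil       0.1209   0.005644     0.1489    0.08356
  solve Keq expr → x = 0.0109; check Q = 4.8750e+05
Then remove 0.002074 M of X.
Step 2:
                   E          X          B          A
  Initial     0.1209    0.00357     0.1489    0.08356
  Change    0.001899   0.001899  -0.001266  -0.001266
  Equil       0.1228   0.005469     0.1476     0.0823
  solve Keq expr → x = -6.3307e-04; check Q = 4.8750e+05
Then remove 0.01451 M of A.
Step 3:
                   E          X          B          A
  Initial     0.1228   0.005469     0.1476    0.06779
  Change  -6.1107e-04 -6.1107e-04 4.0738e-04 4.0738e-04
  Equil       0.1222   0.004858      0.148     0.0682
  solve Keq expr → x = 2.0369e-04; check Q = 4.8750e+05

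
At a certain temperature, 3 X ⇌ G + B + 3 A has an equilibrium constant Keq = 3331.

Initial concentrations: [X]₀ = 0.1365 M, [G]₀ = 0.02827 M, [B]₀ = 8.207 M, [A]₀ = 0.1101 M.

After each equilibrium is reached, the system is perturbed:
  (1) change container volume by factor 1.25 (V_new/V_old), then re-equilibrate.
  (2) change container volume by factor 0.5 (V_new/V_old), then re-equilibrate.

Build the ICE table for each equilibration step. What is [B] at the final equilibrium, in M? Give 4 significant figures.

[B]_eq = 13.19 M

Q₀ = 0.1218 vs Keq = 3331 ⇒ Q<K, forward
Step 1:
                  X         G         B         A
  Initial    0.1365   0.02827     8.207    0.1101
  Change    -0.1235   0.04117   0.04117    0.1235
  Equil     0.01299   0.06944     8.248    0.2336
  solve Keq expr → x = 0.04117; check Q = 3331
Then change container volume by factor 1.25 (V_new/V_old).
Step 2:
                  X         G         B         A
  Initial   0.01039   0.05555     6.599    0.1869
  Change  -0.001347 4.4915e-04 4.4915e-04  0.001347
  Equil    0.009045     0.056     6.599    0.1882
  solve Keq expr → x = 4.4915e-04; check Q = 3331
Then change container volume by factor 0.5 (V_new/V_old).
Step 3:
                  X         G         B         A
  Initial   0.01809     0.112      13.2    0.3765
  Change    0.00962 -0.003207 -0.003207  -0.00962
  Equil     0.02771    0.1088     13.19    0.3669
  solve Keq expr → x = -0.003207; check Q = 3331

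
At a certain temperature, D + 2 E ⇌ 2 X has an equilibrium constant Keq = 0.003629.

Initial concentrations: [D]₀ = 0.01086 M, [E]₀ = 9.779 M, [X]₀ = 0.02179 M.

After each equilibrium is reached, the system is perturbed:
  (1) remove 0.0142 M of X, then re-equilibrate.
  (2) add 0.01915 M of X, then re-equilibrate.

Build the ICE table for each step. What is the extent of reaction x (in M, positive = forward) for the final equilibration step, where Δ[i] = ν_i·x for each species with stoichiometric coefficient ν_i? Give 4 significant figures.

Q₀ = 4.5719e-04 vs Keq = 0.003629 ⇒ Q<K, forward
Step 1:
                    D           E           X
  Initial     0.01086       9.779     0.02179
  Change    -0.007112    -0.01422     0.01422
  Equil      0.003748       9.765     0.03601
  solve Keq expr → x = 0.007112; check Q = 0.003629
Then remove 0.0142 M of X.
Step 2:
                    D           E           X
  Initial    0.003748       9.765     0.02181
  Change    -0.001862   -0.003724    0.003724
  Equil      0.001886       9.761     0.02554
  solve Keq expr → x = 0.001862; check Q = 0.003629
Then add 0.01915 M of X.
Step 3:
                    D           E           X
  Initial    0.001886       9.761     0.04469
  Change     0.002613    0.005226   -0.005226
  Equil      0.004499       9.766     0.03946
  solve Keq expr → x = -0.002613; check Q = 0.003629

x = -0.002613 M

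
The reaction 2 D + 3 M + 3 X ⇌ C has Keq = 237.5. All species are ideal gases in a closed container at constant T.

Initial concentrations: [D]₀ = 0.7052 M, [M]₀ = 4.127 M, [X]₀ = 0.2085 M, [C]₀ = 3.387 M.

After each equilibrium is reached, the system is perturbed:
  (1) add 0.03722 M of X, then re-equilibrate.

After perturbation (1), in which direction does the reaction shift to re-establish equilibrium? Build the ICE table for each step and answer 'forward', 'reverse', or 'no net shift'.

Q₀ = 10.69 vs Keq = 237.5 ⇒ Q<K, forward
Step 1:
                   D          M          X          C
  Initial     0.7052      4.127     0.2085      3.387
  Change    -0.08333     -0.125     -0.125    0.04166
  Equil       0.6219      4.002    0.08351      3.429
  solve Keq expr → x = 0.04166; check Q = 237.5
Then add 0.03722 M of X.
Step 2:
                   D          M          X          C
  Initial     0.6219      4.002     0.1207      3.429
  Change    -0.02285   -0.03427   -0.03427    0.01142
  Equil        0.599      3.968    0.08646       3.44
  solve Keq expr → x = 0.01142; check Q = 237.5

Direction: forward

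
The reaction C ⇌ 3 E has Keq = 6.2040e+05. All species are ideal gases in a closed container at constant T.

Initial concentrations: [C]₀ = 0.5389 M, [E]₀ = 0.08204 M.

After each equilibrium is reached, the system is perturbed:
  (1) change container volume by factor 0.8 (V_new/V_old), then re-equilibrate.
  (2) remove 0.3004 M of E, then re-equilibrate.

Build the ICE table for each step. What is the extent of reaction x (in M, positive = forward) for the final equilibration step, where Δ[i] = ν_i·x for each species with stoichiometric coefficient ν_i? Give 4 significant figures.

Q₀ = 0.001025 vs Keq = 6.2040e+05 ⇒ Q<K, forward
Step 1:
                   C          E
  I           0.5389    0.08204
  C          -0.5389      1.617
  E       7.9012e-06      1.699
  solve Keq expr → x = 0.5389; check Q = 6.2040e+05
Then change container volume by factor 0.8 (V_new/V_old).
Step 2:
                   C          E
  I       9.8764e-06      2.123
  C       5.5551e-06 -1.6665e-05
  E       1.5432e-05      2.123
  solve Keq expr → x = -5.5551e-06; check Q = 6.2040e+05
Then remove 0.3004 M of E.
Step 3:
                   C          E
  I       1.5432e-05      1.823
  C       -5.6663e-06 1.6999e-05
  E       9.7653e-06      1.823
  solve Keq expr → x = 5.6663e-06; check Q = 6.2040e+05

x = 5.6663e-06 M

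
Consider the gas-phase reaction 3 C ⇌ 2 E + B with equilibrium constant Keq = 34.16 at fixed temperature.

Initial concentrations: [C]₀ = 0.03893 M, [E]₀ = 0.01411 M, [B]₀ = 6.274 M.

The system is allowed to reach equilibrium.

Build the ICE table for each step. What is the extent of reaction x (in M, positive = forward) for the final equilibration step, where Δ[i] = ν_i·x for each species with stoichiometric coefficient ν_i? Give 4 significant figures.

Q₀ = 21.17 vs Keq = 34.16 ⇒ Q<K, forward
Step 1:
                    C           E           B
  init        0.03893     0.01411       6.274
  Δ         -0.002835     0.00189  9.4504e-04
  eq          0.03609       0.016       6.275
  solve Keq expr → x = 9.4504e-04; check Q = 34.16

x = 9.4504e-04 M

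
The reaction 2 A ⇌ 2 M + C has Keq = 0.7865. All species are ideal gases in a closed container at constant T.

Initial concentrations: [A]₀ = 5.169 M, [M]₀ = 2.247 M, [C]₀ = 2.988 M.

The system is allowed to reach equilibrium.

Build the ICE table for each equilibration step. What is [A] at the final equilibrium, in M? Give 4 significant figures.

[A]_eq = 4.933 M

Q₀ = 0.5646 vs Keq = 0.7865 ⇒ Q<K, forward
Step 1:
                  A         M         C
  init        5.169     2.247     2.988
  Δ         -0.2356    0.2356    0.1178
  eq          4.933     2.483     3.106
  solve Keq expr → x = 0.1178; check Q = 0.7865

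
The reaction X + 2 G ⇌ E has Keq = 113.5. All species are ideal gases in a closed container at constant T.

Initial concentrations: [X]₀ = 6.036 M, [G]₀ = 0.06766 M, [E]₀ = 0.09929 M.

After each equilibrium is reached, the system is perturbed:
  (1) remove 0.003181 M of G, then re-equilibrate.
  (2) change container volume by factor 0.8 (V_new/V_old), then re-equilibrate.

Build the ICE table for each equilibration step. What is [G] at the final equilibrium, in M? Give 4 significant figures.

Q₀ = 3.593 vs Keq = 113.5 ⇒ Q<K, forward
Step 1:
                  X         G         E
  Initial     6.036   0.06766   0.09929
  Change   -0.02703  -0.05405   0.02703
  Equil       6.009   0.01361    0.1263
  solve Keq expr → x = 0.02703; check Q = 113.5
Then remove 0.003181 M of G.
Step 2:
                  X         G         E
  Initial     6.009   0.01043    0.1263
  Change   0.001548  0.003096 -0.001548
  Equil       6.011   0.01352    0.1248
  solve Keq expr → x = -0.001548; check Q = 113.5
Then change container volume by factor 0.8 (V_new/V_old).
Step 3:
                  X         G         E
  Initial     7.513    0.0169     0.156
  Change  -0.001654 -0.003308  0.001654
  Equil       7.511    0.0136    0.1576
  solve Keq expr → x = 0.001654; check Q = 113.5

[G]_eq = 0.0136 M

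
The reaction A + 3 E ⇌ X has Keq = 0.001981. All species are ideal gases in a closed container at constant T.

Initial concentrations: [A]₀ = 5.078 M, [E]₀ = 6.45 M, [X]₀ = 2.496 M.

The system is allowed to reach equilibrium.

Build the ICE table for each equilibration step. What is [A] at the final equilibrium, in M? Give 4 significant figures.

Q₀ = 0.001832 vs Keq = 0.001981 ⇒ Q<K, forward
Step 1:
                   A          E          X
  I            5.078       6.45      2.496
  C         -0.03909    -0.1173    0.03909
  E            5.039      6.333      2.535
  solve Keq expr → x = 0.03909; check Q = 0.001981

[A]_eq = 5.039 M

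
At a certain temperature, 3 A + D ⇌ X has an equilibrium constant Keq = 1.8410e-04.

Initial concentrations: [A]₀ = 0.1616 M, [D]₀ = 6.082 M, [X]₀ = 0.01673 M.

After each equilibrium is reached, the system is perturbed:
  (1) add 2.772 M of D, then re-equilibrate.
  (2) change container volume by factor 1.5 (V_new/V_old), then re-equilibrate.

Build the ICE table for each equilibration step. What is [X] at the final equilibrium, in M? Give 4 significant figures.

[X]_eq = 3.0639e-06 M

Q₀ = 0.6518 vs Keq = 1.8410e-04 ⇒ Q>K, reverse
Step 1:
                  A         D         X
  I          0.1616     6.082   0.01673
  C         0.05016   0.01672  -0.01672
  E          0.2118     6.099 1.0661e-05
  solve Keq expr → x = -0.01672; check Q = 1.8410e-04
Then add 2.772 M of D.
Step 2:
                  A         D         X
  I          0.2118     8.871 1.0661e-05
  C       -1.4528e-05 -4.8426e-06 4.8426e-06
  E          0.2117     8.871 1.5504e-05
  solve Keq expr → x = 4.8426e-06; check Q = 1.8410e-04
Then change container volume by factor 1.5 (V_new/V_old).
Step 3:
                  A         D         X
  I          0.1412     5.914 1.0336e-05
  C       2.1816e-05 7.2720e-06 -7.2720e-06
  E          0.1412     5.914 3.0639e-06
  solve Keq expr → x = -7.2720e-06; check Q = 1.8410e-04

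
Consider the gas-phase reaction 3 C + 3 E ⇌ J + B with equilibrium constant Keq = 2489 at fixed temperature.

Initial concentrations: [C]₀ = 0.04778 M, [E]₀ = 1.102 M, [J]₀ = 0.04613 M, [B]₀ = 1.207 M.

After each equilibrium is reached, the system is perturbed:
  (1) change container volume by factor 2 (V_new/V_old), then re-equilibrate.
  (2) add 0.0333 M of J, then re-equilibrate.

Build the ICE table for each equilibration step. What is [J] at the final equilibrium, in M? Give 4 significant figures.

Q₀ = 381.4 vs Keq = 2489 ⇒ Q<K, forward
Step 1:
                  C         E         J         B
  Initial   0.04778     1.102   0.04613     1.207
  Change   -0.02045  -0.02045  0.006817  0.006817
  Equil     0.02733     1.082   0.05295     1.214
  solve Keq expr → x = 0.006817; check Q = 2489
Then change container volume by factor 2 (V_new/V_old).
Step 2:
                  C         E         J         B
  Initial   0.01366    0.5408   0.02647    0.6069
  Change    0.01704   0.01704 -0.005679 -0.005679
  Equil      0.0307    0.5578   0.02079    0.6012
  solve Keq expr → x = -0.005679; check Q = 2489
Then add 0.0333 M of J.
Step 3:
                  C         E         J         B
  Initial    0.0307    0.5578   0.05409    0.6012
  Change   0.009858  0.009858 -0.003286 -0.003286
  Equil     0.04056    0.5677   0.05081    0.5979
  solve Keq expr → x = -0.003286; check Q = 2489

[J]_eq = 0.05081 M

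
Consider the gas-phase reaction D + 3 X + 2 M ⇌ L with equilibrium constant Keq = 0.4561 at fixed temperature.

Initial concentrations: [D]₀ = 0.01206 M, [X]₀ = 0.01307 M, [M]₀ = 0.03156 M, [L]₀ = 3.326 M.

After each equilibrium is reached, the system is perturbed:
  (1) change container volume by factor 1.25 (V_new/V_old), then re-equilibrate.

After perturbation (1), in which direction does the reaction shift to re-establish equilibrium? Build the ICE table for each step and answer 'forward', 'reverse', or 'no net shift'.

Q₀ = 1.2401e+11 vs Keq = 0.4561 ⇒ Q>K, reverse
Step 1:
                    D           X           M           L
  Initial     0.01206     0.01307     0.03156       3.326
  Change       0.6076       1.823       1.215     -0.6076
  Equil        0.6197       1.836       1.247       2.718
  solve Keq expr → x = -0.6076; check Q = 0.4561
Then change container volume by factor 1.25 (V_new/V_old).
Step 2:
                    D           X           M           L
  Initial      0.4957       1.469      0.9974       2.175
  Change       0.0964      0.2892      0.1928     -0.0964
  Equil        0.5921       1.758        1.19       2.078
  solve Keq expr → x = -0.0964; check Q = 0.4561

Direction: reverse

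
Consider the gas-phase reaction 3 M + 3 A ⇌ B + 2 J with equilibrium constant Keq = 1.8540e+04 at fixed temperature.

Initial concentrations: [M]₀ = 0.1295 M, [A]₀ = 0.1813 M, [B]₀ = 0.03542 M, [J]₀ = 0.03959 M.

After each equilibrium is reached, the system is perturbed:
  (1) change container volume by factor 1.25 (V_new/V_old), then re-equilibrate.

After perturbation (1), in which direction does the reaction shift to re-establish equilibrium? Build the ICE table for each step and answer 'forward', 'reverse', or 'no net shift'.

Direction: reverse

Q₀ = 4.29 vs Keq = 1.8540e+04 ⇒ Q<K, forward
Step 1:
                    M           A           B           J
  init         0.1295      0.1813     0.03542     0.03959
  Δ          -0.09226    -0.09226     0.03075      0.0615
  eq          0.03724     0.08904     0.06617      0.1011
  solve Keq expr → x = 0.03075; check Q = 1.8540e+04
Then change container volume by factor 1.25 (V_new/V_old).
Step 2:
                    M           A           B           J
  init         0.0298     0.07124     0.05294     0.08087
  Δ          0.004231    0.004231    -0.00141   -0.002821
  eq          0.03403     0.07547     0.05153     0.07805
  solve Keq expr → x = -0.00141; check Q = 1.8540e+04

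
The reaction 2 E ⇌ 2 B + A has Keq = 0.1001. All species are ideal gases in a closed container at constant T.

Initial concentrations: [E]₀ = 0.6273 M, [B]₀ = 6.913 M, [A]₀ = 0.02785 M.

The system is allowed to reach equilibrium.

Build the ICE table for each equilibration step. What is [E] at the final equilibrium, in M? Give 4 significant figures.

Q₀ = 3.382 vs Keq = 0.1001 ⇒ Q>K, reverse
Step 1:
                    E           B           A
  I            0.6273       6.913     0.02785
  C           0.05373    -0.05373    -0.02686
  E             0.681       6.859  9.8675e-04
  solve Keq expr → x = -0.02686; check Q = 0.1001

[E]_eq = 0.681 M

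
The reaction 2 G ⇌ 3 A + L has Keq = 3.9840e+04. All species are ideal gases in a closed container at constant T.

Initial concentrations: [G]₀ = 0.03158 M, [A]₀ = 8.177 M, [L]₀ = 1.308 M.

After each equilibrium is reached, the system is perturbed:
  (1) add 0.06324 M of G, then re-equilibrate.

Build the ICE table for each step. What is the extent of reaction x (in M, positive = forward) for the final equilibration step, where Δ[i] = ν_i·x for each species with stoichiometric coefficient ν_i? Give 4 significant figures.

x = 0.02978 M

Q₀ = 7.1708e+05 vs Keq = 3.9840e+04 ⇒ Q>K, reverse
Step 1:
                   G          A          L
  Initial    0.03158      8.177      1.308
  Change     0.09643    -0.1446   -0.04822
  Equil        0.128      8.032       1.26
  solve Keq expr → x = -0.04822; check Q = 3.9840e+04
Then add 0.06324 M of G.
Step 2:
                   G          A          L
  Initial     0.1913      8.032       1.26
  Change    -0.05957    0.08935    0.02978
  Equil       0.1317      8.122       1.29
  solve Keq expr → x = 0.02978; check Q = 3.9840e+04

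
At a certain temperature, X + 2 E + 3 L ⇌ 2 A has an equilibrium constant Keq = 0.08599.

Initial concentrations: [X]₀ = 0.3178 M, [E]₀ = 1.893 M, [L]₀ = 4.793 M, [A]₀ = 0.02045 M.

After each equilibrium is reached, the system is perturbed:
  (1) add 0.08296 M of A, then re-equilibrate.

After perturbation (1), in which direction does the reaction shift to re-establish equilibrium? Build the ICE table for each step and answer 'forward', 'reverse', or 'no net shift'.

Q₀ = 3.3351e-06 vs Keq = 0.08599 ⇒ Q<K, forward
Step 1:
                   X          E          L          A
  init        0.3178      1.893      4.793    0.02045
  Δ          -0.2815    -0.5629    -0.8444     0.5629
  eq         0.03634       1.33      3.949     0.5834
  solve Keq expr → x = 0.2815; check Q = 0.08599
Then add 0.08296 M of A.
Step 2:
                   X          E          L          A
  init       0.03634       1.33      3.949     0.6663
  Δ         0.007304    0.01461    0.02191   -0.01461
  eq         0.04364      1.345      3.971     0.6517
  solve Keq expr → x = -0.007304; check Q = 0.08599

Direction: reverse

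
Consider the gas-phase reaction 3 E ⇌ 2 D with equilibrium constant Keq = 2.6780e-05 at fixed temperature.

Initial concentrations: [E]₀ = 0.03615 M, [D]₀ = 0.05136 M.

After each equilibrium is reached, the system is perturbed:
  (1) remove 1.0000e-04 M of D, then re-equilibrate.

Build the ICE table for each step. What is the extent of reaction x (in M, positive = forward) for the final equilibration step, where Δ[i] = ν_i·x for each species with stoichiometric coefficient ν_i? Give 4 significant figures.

Q₀ = 55.84 vs Keq = 2.6780e-05 ⇒ Q>K, reverse
Step 1:
                   E          D
  init       0.03615    0.05136
  Δ          0.07675   -0.05116
  eq          0.1129 1.9630e-04
  solve Keq expr → x = -0.02558; check Q = 2.6780e-05
Then remove 1.0000e-04 M of D.
Step 2:
                   E          D
  init        0.1129 9.6300e-05
  Δ       -1.4942e-04 9.9610e-05
  eq          0.1127 1.9591e-04
  solve Keq expr → x = 4.9805e-05; check Q = 2.6780e-05

x = 4.9805e-05 M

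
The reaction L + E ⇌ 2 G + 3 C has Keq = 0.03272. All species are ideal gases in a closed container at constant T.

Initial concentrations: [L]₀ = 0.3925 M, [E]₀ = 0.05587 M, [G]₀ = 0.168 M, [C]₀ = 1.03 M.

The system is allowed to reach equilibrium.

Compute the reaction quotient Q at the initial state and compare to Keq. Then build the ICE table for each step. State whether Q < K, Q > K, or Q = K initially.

Q₀ = 1.406 vs Keq = 0.03272 ⇒ Q>K, reverse
Step 1:
                   L          E          G          C
  init        0.3925    0.05587      0.168       1.03
  Δ          0.05811    0.05811    -0.1162    -0.1743
  eq          0.4506      0.114    0.05179     0.8557
  solve Keq expr → x = -0.05811; check Q = 0.03272

Q₀ = 1.406; Q > K (proceeds reverse)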